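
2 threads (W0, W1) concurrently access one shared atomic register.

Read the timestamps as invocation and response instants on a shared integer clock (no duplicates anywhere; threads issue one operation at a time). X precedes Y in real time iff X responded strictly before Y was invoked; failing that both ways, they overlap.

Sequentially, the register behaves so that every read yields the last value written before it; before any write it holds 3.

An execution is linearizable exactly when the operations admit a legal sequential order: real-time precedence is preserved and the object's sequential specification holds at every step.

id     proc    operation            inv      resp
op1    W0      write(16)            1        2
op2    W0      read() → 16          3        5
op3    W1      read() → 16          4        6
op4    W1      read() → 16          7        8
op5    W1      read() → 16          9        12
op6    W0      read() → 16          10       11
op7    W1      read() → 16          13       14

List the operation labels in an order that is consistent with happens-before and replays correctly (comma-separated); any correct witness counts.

op1, op2, op3, op4, op5, op6, op7

1. op1 write(16), leaving value 16
2. op2 read() → 16, leaving value 16
3. op3 read() → 16, leaving value 16
4. op4 read() → 16, leaving value 16
5. op5 read() → 16, leaving value 16
6. op6 read() → 16, leaving value 16
7. op7 read() → 16, leaving value 16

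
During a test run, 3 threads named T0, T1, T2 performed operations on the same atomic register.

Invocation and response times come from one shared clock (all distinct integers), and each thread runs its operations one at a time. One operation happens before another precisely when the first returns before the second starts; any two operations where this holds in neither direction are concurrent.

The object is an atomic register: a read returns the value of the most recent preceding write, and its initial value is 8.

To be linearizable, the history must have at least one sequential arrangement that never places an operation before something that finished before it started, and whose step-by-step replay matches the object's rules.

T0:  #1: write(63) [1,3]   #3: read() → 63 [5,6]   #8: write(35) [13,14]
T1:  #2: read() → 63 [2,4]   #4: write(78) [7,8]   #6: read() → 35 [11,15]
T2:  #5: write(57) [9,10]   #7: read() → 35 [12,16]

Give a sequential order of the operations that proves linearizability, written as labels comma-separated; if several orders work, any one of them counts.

#1, #2, #3, #4, #5, #8, #6, #7

after step 1 (#1 write(63)): value 63
after step 2 (#2 read() → 63): value 63
after step 3 (#3 read() → 63): value 63
after step 4 (#4 write(78)): value 78
after step 5 (#5 write(57)): value 57
after step 6 (#8 write(35)): value 35
after step 7 (#6 read() → 35): value 35
after step 8 (#7 read() → 35): value 35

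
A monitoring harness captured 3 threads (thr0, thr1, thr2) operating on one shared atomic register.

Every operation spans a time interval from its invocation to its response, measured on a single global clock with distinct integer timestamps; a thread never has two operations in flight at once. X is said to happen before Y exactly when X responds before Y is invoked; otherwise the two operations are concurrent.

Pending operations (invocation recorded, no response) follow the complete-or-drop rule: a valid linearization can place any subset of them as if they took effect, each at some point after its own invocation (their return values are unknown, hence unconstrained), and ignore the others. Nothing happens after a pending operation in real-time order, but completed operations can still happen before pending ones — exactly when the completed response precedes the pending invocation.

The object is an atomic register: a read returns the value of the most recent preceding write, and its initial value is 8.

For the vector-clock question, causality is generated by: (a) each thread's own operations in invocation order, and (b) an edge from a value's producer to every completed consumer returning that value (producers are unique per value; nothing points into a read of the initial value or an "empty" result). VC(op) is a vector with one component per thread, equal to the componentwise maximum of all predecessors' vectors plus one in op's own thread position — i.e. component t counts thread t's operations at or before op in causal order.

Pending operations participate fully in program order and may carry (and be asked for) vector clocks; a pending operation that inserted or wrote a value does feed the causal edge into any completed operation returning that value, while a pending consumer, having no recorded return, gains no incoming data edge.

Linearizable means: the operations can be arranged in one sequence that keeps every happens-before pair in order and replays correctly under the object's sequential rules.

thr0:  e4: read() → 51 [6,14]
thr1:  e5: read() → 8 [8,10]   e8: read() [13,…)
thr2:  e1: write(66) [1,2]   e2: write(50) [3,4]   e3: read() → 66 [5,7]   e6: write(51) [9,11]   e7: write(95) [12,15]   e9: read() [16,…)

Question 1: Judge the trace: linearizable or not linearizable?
not linearizable

prefix check: 1..6 passes, 1..7 fails once e3's time-7 response joins
a single order respects real time; the 3 completed atomic register operations fail replay along it
no escape via the 1 pending operation (e4): every completion choice fails
sample order e1, e2, e3 (pending dropped) stalls at step 3 — e3 read() → 66 has no legal effect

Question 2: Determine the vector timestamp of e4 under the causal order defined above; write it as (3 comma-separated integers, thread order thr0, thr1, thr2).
Answer: (1, 0, 4)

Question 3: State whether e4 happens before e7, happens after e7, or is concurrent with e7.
Answer: concurrent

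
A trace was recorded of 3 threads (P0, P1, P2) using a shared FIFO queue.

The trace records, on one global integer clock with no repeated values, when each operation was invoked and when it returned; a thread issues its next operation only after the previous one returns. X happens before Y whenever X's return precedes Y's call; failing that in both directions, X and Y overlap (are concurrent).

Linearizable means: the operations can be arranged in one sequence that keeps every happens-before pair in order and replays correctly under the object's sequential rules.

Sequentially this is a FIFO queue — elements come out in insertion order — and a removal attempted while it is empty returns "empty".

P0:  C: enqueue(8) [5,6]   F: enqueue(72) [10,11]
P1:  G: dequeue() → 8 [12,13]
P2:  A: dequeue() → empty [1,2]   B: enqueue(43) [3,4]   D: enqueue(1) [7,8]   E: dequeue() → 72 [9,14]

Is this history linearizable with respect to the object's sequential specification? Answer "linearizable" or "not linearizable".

through event 13 a valid linearization exists; event 14 (E responding at time 14) ends that
no legal order exists: 3 real-time-consistent candidates over 7 completed FIFO queue operations, all rejected
sample order A, B, C, D, E, F, G stalls at step 5 — E dequeue() → 72 has no legal effect
sample order A, B, C, D, F, E, G stalls at step 6 — E dequeue() → 72 has no legal effect

not linearizable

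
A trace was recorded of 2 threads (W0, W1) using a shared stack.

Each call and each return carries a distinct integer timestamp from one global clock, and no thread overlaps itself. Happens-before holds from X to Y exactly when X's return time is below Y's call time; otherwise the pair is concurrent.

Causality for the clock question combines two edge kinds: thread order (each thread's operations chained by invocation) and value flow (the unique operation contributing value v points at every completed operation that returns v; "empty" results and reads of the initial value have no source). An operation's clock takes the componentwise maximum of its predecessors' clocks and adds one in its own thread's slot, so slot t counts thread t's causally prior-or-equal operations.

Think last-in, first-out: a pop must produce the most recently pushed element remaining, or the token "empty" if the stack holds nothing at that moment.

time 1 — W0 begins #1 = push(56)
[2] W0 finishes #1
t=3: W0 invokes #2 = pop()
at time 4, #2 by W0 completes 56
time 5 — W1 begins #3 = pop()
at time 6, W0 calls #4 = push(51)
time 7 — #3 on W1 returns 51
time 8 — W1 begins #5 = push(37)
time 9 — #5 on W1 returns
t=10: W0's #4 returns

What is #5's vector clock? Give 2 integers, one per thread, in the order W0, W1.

root op #1, invoked 1: fresh clock plus W0's own tick → (1, 0)
#2, invoked 3, takes VC(#1)=(1, 0) under max, adds 1 for W0 → (2, 0)
#4, invoked 6, takes VC(#2)=(2, 0) under max, adds 1 for W0 → (3, 0)
#3, invoked 5, takes VC(#4)=(3, 0) under max, adds 1 for W1 → (3, 1)
#5, invoked 8, takes VC(#3)=(3, 1) under max, adds 1 for W1 → (3, 2)
target: VC(#5) = (3, 2)

(3, 2)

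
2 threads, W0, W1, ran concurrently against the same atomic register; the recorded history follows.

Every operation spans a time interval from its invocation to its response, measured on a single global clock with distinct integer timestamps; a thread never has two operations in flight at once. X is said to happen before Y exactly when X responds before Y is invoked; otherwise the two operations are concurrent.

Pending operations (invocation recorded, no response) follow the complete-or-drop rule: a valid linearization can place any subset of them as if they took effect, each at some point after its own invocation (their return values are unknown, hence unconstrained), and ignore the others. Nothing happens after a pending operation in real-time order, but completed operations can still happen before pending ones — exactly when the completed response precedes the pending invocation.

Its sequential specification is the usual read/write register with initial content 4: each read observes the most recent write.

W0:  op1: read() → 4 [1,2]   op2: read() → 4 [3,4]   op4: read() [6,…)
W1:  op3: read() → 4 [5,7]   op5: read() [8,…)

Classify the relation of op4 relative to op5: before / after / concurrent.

concurrent

op4 spans [6,…), op5 spans [8,…)
the intervals overlap in both directions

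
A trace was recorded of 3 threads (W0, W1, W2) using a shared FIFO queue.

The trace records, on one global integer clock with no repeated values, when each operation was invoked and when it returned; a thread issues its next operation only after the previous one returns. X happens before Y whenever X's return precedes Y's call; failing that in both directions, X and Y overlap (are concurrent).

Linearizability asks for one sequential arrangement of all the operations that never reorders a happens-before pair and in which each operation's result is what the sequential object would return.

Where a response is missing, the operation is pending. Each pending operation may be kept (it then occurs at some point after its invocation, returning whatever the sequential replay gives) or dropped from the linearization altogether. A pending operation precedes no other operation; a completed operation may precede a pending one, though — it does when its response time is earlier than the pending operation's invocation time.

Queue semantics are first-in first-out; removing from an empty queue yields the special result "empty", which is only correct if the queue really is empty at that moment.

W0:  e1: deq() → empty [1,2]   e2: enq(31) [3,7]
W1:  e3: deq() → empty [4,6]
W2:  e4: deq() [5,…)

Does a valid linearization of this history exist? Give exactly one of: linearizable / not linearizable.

linearizable

a witness: e1, e2, e4, e3
after step 1 (e1 deq() → empty): queue <>
after step 2 (e2 enq(31)): queue <31>
after step 3 (e4 deq() (pending, included)): queue <>
after step 4 (e3 deq() → empty): queue <>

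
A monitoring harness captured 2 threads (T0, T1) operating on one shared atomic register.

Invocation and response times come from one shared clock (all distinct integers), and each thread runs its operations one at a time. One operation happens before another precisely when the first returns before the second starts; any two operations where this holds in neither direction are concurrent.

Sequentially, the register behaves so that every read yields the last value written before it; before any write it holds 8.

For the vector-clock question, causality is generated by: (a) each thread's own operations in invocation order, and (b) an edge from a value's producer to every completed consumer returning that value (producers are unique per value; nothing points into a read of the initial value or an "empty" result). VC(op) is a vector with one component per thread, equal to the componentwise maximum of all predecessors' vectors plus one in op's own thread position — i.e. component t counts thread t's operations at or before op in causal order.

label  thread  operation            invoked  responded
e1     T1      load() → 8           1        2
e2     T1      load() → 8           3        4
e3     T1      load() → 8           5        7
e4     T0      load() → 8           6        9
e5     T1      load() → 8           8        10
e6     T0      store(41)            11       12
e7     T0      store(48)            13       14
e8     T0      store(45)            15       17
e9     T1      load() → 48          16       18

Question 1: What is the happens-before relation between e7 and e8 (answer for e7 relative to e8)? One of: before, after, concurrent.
before

e7 spans [13,14], e8 spans [15,17]
resp(e7)=14 < inv(e8)=15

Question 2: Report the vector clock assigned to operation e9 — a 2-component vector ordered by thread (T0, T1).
(3, 5)

VC(e1, invoked at 1): no causal predecessors; +1 on T1 → (0, 1)
VC(e4, invoked at 6): no causal predecessors; +1 on T0 → (1, 0)
invoked at 3, e2 merges VC(e1)=(0, 1) and bumps T1's slot → (0, 2)
invoked at 11, e6 merges VC(e4)=(1, 0) and bumps T0's slot → (2, 0)
invoked at 5, e3 merges VC(e2)=(0, 2) and bumps T1's slot → (0, 3)
invoked at 13, e7 merges VC(e6)=(2, 0) and bumps T0's slot → (3, 0)
invoked at 8, e5 merges VC(e3)=(0, 3) and bumps T1's slot → (0, 4)
invoked at 15, e8 merges VC(e7)=(3, 0) and bumps T0's slot → (4, 0)
invoked at 16, e9 merges VC(e5)=(0, 4), VC(e7)=(3, 0) and bumps T1's slot → (3, 5)
target: VC(e9) = (3, 5)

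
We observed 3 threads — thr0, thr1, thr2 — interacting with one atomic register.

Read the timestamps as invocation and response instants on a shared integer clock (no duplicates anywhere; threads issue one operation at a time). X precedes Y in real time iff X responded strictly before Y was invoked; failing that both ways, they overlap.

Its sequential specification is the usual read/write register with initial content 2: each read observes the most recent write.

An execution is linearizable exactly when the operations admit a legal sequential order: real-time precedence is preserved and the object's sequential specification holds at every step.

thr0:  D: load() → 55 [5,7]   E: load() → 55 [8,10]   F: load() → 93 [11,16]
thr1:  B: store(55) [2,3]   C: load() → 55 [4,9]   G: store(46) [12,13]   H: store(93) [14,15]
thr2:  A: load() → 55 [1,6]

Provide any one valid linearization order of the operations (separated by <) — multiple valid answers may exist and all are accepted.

1. B store(55), leaving value 55
2. A load() → 55, leaving value 55
3. C load() → 55, leaving value 55
4. D load() → 55, leaving value 55
5. E load() → 55, leaving value 55
6. G store(46), leaving value 46
7. H store(93), leaving value 93
8. F load() → 93, leaving value 93

B < A < C < D < E < G < H < F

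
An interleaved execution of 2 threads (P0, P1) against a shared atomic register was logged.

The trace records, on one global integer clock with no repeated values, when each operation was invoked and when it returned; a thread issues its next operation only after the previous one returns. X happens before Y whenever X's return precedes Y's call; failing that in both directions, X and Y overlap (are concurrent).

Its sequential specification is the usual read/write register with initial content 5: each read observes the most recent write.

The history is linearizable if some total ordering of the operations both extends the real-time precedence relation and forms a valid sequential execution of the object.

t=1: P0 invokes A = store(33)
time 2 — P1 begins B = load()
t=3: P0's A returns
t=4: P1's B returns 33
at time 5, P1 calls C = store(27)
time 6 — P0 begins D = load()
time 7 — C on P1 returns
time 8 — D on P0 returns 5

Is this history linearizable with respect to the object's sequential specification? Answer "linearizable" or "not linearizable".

not linearizable

events 1..7 are fine; event 8 — the response of D at time 8 — makes the prefix non-linearizable
real-time-consistent orders of the 4 completed operations: 4 — all fail the atomic register replay
e.g. A, B, C, D: illegal at step 4, since D load() → 5 cannot apply there
e.g. A, B, D, C: illegal at step 3, since D load() → 5 cannot apply there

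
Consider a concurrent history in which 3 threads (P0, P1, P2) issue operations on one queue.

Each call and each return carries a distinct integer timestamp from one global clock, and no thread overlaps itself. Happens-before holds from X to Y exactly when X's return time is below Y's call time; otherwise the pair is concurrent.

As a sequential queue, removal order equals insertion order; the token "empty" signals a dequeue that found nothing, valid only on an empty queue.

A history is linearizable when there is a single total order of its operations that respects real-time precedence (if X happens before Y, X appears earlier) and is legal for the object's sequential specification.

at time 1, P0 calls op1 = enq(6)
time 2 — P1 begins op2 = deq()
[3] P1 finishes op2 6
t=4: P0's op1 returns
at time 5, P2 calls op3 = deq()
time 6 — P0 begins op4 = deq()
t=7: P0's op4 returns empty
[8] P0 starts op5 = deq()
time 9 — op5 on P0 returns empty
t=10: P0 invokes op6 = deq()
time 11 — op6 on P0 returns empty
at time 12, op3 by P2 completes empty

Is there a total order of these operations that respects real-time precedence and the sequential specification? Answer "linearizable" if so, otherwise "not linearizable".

one valid linearization: op1, op2, op3, op4, op5, op6
step 1: op1 enq(6) — queue <6>
step 2: op2 deq() → 6 — queue <>
step 3: op3 deq() → empty — queue <>
step 4: op4 deq() → empty — queue <>
step 5: op5 deq() → empty — queue <>
step 6: op6 deq() → empty — queue <>

linearizable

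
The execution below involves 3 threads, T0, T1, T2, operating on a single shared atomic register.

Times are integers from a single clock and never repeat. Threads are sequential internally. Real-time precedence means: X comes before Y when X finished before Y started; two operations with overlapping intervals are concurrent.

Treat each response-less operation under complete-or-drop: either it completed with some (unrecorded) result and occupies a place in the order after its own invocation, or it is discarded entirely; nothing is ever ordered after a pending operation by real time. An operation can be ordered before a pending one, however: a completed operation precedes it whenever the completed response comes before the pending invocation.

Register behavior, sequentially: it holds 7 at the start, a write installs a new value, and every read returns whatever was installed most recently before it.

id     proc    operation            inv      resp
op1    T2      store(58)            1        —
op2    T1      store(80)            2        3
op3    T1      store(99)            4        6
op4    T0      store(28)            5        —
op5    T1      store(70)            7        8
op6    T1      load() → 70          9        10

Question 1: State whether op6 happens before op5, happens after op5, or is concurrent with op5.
after

op6 spans [9,10], op5 spans [7,8]
resp(op5)=8 < inv(op6)=9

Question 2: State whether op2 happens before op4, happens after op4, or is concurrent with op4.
before

op2 spans [2,3], op4 spans [5,…)
resp(op2)=3 < inv(op4)=5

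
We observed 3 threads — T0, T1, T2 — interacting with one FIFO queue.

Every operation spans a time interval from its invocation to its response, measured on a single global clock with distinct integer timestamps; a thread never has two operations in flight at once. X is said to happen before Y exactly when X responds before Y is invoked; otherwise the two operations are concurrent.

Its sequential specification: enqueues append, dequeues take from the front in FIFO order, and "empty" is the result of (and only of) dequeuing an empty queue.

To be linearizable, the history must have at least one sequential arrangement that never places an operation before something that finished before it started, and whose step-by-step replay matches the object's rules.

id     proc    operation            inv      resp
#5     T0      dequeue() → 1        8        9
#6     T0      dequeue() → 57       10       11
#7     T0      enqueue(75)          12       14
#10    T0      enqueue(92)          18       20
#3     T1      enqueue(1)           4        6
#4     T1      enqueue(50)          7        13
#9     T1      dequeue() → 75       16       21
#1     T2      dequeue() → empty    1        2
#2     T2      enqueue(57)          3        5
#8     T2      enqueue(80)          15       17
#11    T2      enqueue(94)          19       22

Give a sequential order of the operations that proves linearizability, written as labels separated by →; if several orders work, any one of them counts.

after step 1 (#1 dequeue() → empty): queue <>
after step 2 (#3 enqueue(1)): queue <1>
after step 3 (#2 enqueue(57)): queue <1,57>
after step 4 (#5 dequeue() → 1): queue <57>
after step 5 (#6 dequeue() → 57): queue <>
after step 6 (#7 enqueue(75)): queue <75>
after step 7 (#4 enqueue(50)): queue <75,50>
after step 8 (#8 enqueue(80)): queue <75,50,80>
after step 9 (#9 dequeue() → 75): queue <50,80>
after step 10 (#10 enqueue(92)): queue <50,80,92>
after step 11 (#11 enqueue(94)): queue <50,80,92,94>

#1 → #3 → #2 → #5 → #6 → #7 → #4 → #8 → #9 → #10 → #11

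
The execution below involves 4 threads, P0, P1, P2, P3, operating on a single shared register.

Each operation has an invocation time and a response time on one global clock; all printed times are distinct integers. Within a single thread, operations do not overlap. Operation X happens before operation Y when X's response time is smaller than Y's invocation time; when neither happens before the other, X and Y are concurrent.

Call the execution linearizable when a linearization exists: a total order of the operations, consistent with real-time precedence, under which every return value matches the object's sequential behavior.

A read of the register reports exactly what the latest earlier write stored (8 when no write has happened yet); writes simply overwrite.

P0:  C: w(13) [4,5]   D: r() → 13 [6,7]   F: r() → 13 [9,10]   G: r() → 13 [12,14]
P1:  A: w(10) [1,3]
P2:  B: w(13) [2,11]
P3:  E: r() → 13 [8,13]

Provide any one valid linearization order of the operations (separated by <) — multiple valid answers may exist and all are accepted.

A < B < C < D < E < F < G

after step 1 (A w(10)): value 10
after step 2 (B w(13)): value 13
after step 3 (C w(13)): value 13
after step 4 (D r() → 13): value 13
after step 5 (E r() → 13): value 13
after step 6 (F r() → 13): value 13
after step 7 (G r() → 13): value 13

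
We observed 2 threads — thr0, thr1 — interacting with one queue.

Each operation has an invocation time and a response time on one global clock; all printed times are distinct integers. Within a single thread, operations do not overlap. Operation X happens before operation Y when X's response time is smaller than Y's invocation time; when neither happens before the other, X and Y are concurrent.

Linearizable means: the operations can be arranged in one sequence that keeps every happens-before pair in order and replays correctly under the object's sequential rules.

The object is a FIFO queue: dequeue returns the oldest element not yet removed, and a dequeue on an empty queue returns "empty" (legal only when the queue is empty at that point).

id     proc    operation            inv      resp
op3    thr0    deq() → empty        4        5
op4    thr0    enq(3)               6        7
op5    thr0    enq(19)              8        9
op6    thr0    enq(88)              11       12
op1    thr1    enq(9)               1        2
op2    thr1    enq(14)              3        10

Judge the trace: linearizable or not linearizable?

the violation lands at event 5, op3's response at time 5: events 1..4 linearize, events 1..5 do not
one real-time candidate order over the 2 completed operations — the queue replay rejects it
every completion of the 1 pending operation (op2) was checked; none linearizes
sample order op1, op3 (pending dropped) stalls at step 2 — op3 deq() → empty has no legal effect

not linearizable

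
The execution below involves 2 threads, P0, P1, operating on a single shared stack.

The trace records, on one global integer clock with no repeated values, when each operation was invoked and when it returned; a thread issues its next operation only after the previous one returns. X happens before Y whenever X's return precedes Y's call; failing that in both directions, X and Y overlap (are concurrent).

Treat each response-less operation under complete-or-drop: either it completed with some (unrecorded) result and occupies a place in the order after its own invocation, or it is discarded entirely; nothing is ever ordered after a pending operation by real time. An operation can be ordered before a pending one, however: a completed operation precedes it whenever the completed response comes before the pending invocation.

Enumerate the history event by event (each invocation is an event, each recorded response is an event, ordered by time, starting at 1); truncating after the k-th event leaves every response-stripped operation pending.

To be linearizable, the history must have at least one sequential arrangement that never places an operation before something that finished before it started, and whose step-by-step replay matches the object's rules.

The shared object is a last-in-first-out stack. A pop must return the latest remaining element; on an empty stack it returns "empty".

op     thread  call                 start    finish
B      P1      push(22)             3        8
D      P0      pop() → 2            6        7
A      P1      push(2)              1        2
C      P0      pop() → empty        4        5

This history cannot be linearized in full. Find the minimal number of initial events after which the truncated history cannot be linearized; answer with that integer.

events 1..4 are still linearizable — one witness is A:
after step 1 (A push(2)): stack <2>
adding event 5 (C responds at 5) leaves no legal real-time order
completion choices over the 1 pending operation (B) were checked; none helps
take A, C (pending dropped): step 2 already fails, because C pop() → empty cannot occur there

5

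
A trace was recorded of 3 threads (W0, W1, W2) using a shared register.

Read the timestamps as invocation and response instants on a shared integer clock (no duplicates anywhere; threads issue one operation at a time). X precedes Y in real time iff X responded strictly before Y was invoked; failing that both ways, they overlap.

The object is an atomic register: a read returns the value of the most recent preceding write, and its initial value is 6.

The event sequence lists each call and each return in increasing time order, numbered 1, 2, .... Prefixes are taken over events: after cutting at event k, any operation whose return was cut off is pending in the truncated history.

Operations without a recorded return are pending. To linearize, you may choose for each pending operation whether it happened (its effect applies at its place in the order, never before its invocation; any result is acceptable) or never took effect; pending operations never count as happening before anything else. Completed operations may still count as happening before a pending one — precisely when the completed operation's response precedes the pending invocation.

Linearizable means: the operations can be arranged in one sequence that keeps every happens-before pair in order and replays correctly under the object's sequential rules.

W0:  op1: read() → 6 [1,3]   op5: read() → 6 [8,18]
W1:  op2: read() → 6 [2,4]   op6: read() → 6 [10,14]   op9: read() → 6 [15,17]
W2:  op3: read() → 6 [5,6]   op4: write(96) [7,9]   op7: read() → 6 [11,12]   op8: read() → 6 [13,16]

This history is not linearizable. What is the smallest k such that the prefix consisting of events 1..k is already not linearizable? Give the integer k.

12

events 1..11 are linearizable; a witness order is op1, op2, op3, op4:
step 1: op1 read() → 6 — value 6
step 2: op2 read() → 6 — value 6
step 3: op3 read() → 6 — value 6
step 4: op4 write(96) — value 96
at event 12 (op7's time-12 response) nothing linearizes any more
every completion of the 2 pending operations (op5, op6) was checked; none linearizes
take op1, op2, op3, op4, op7 (pending dropped): step 5 already fails, because op7 read() → 6 cannot occur there
take op2, op1, op3, op4, op7 (pending dropped): step 5 already fails, because op7 read() → 6 cannot occur there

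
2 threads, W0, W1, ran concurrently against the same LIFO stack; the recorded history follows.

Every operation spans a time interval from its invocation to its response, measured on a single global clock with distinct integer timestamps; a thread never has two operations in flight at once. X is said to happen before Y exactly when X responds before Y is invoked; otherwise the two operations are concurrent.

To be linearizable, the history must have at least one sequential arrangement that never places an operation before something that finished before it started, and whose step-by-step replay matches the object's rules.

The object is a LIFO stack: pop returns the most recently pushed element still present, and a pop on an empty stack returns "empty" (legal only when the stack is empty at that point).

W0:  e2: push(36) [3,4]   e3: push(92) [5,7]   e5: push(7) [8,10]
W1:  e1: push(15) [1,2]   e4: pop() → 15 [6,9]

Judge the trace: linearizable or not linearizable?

not linearizable

the violation lands at event 9, e4's response at time 9: events 1..8 linearize, events 1..9 do not
real-time-consistent orders of the 4 completed operations: 2 — all fail the LIFO stack replay
every completion of the 1 pending operation (e5) was checked; none linearizes
one such order, e1, e2, e3, e4 (pending dropped), breaks at step 4 where e4 pop() → 15 is illegal
one such order, e1, e2, e4, e3 (pending dropped), breaks at step 3 where e4 pop() → 15 is illegal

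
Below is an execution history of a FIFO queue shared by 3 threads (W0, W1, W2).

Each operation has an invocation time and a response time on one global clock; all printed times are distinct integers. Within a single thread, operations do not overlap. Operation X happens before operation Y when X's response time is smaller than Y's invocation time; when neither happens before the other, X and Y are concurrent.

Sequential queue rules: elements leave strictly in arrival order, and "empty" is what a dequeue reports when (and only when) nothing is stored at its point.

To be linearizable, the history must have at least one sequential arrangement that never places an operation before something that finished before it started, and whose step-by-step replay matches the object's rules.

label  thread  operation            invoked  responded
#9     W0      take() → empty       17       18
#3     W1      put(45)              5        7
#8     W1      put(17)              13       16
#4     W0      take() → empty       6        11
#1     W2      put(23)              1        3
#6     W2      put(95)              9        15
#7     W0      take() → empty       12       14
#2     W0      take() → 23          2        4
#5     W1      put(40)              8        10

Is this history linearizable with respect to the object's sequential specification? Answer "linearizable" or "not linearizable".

the violation lands at event 14, #7's response at time 14: events 1..13 linearize, events 1..14 do not
6 completed operations, 6 real-time-consistent orders — every FIFO queue replay fails
no escape via the 2 pending operations (#6, #8): every completion choice fails
take #1, #2, #3, #4, #5, #7 (pending dropped): step 4 already fails, because #4 take() → empty cannot occur there
take #1, #2, #3, #5, #4, #7 (pending dropped): step 5 already fails, because #4 take() → empty cannot occur there

not linearizable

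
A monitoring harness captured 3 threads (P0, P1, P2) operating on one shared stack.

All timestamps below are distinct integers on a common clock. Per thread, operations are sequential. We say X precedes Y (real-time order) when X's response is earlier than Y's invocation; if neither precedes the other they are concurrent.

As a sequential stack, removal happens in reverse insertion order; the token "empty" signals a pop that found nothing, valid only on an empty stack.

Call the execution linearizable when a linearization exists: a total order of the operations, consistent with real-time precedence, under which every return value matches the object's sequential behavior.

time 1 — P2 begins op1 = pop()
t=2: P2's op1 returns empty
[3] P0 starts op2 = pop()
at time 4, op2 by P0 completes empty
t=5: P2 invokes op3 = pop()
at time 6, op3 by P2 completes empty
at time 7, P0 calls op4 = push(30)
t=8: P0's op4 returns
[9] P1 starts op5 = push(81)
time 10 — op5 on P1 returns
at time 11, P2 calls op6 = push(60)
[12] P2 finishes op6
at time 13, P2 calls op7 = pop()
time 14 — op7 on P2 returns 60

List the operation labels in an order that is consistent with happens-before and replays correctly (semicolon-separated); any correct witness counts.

op1; op2; op3; op4; op5; op6; op7

after step 1 (op1 pop() → empty): stack <>
after step 2 (op2 pop() → empty): stack <>
after step 3 (op3 pop() → empty): stack <>
after step 4 (op4 push(30)): stack <30>
after step 5 (op5 push(81)): stack <30,81>
after step 6 (op6 push(60)): stack <30,81,60>
after step 7 (op7 pop() → 60): stack <30,81>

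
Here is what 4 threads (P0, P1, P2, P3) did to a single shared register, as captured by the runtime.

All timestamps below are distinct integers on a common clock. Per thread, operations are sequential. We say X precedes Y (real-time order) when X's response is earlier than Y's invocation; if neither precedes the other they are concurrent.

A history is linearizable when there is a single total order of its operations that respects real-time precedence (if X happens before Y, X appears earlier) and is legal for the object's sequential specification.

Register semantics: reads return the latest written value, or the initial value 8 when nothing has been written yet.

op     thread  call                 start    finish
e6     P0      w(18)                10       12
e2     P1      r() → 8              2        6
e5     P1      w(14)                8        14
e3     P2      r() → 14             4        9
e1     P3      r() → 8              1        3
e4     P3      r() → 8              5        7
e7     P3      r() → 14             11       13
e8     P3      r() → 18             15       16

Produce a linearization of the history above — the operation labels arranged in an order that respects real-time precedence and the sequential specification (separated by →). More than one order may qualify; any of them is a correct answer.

e1 → e2 → e4 → e5 → e3 → e7 → e6 → e8

after step 1 (e1 r() → 8): value 8
after step 2 (e2 r() → 8): value 8
after step 3 (e4 r() → 8): value 8
after step 4 (e5 w(14)): value 14
after step 5 (e3 r() → 14): value 14
after step 6 (e7 r() → 14): value 14
after step 7 (e6 w(18)): value 18
after step 8 (e8 r() → 18): value 18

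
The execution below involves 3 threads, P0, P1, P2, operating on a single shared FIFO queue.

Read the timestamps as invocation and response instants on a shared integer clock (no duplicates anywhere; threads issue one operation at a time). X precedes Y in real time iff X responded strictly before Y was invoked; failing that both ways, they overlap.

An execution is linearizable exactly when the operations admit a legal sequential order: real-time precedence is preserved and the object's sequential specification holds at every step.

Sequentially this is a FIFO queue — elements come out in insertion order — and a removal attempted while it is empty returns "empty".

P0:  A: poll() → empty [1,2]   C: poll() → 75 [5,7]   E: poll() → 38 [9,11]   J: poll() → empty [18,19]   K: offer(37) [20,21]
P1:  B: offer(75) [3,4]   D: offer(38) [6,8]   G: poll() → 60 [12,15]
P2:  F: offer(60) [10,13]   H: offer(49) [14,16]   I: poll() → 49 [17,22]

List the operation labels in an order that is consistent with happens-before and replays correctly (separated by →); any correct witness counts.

after step 1 (A poll() → empty): queue <>
after step 2 (B offer(75)): queue <75>
after step 3 (C poll() → 75): queue <>
after step 4 (D offer(38)): queue <38>
after step 5 (E poll() → 38): queue <>
after step 6 (F offer(60)): queue <60>
after step 7 (G poll() → 60): queue <>
after step 8 (H offer(49)): queue <49>
after step 9 (I poll() → 49): queue <>
after step 10 (J poll() → empty): queue <>
after step 11 (K offer(37)): queue <37>

A → B → C → D → E → F → G → H → I → J → K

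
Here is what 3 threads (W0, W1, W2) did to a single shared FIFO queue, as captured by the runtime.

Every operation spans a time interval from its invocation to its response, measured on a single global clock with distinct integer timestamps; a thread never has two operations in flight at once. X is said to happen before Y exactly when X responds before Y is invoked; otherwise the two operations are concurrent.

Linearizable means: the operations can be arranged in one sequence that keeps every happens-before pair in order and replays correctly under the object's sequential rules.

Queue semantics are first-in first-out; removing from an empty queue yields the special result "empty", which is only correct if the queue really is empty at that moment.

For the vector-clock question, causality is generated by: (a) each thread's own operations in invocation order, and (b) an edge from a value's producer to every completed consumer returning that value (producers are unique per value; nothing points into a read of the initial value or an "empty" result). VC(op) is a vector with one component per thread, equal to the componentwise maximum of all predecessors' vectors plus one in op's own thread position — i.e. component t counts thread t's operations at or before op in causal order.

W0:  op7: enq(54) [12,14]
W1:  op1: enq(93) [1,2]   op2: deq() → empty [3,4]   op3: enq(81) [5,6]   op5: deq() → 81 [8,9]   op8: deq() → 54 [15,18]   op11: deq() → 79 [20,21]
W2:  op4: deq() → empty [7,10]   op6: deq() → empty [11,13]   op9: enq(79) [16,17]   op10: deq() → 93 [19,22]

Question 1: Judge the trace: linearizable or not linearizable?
not linearizable

cut after 3 events: linearizable; cut after 4 events (op2 responds, time 4): not linearizable
the sole real-time-consistent order of 2 completed operations fails the FIFO queue replay
e.g. op1, op2: illegal at step 2, since op2 deq() → empty cannot apply there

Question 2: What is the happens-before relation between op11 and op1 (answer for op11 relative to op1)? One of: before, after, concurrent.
after

op11 spans [20,21], op1 spans [1,2]
resp(op1)=2 < inv(op11)=20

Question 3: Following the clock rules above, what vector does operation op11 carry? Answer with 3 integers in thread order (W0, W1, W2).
(1, 6, 3)

root op op4, invoked 7: fresh clock plus W2's own tick → (0, 0, 1)
root op op1, invoked 1: fresh clock plus W1's own tick → (0, 1, 0)
root op op7, invoked 12: fresh clock plus W0's own tick → (1, 0, 0)
merge at op6 (invoked 11): VC(op4)=(0, 0, 1), own-thread bump on W2 → (0, 0, 2)
merge at op2 (invoked 3): VC(op1)=(0, 1, 0), own-thread bump on W1 → (0, 2, 0)
merge at op9 (invoked 16): VC(op6)=(0, 0, 2), own-thread bump on W2 → (0, 0, 3)
merge at op3 (invoked 5): VC(op2)=(0, 2, 0), own-thread bump on W1 → (0, 3, 0)
merge at op5 (invoked 8): VC(op3)=(0, 3, 0), own-thread bump on W1 → (0, 4, 0)
merge at op10 (invoked 19): VC(op1)=(0, 1, 0), VC(op9)=(0, 0, 3), own-thread bump on W2 → (0, 1, 4)
merge at op8 (invoked 15): VC(op5)=(0, 4, 0), VC(op7)=(1, 0, 0), own-thread bump on W1 → (1, 5, 0)
merge at op11 (invoked 20): VC(op8)=(1, 5, 0), VC(op9)=(0, 0, 3), own-thread bump on W1 → (1, 6, 3)
target: VC(op11) = (1, 6, 3)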